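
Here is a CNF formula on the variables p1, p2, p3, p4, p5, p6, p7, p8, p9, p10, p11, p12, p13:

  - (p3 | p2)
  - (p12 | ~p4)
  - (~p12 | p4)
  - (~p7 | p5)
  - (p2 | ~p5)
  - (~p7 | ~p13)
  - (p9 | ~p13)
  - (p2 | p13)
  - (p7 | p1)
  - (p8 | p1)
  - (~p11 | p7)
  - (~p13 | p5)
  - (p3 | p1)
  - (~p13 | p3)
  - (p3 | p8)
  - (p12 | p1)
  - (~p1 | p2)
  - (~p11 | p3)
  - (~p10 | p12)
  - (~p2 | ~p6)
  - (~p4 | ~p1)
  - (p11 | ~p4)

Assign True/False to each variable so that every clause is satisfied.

p1=1, p2=1, p3=1, p4=0, p5=0, p6=0, p7=0, p8=1, p9=1, p10=0, p11=0, p12=0, p13=0

Check each clause:
  1. (p2 | p3) — p2 is true.
  2. (~p4 | p12) — ~p4 is true.
  3. (p4 | ~p12) — ~p12 is true.
  4. (~p7 | p5) — ~p7 is true.
  5. (p2 | ~p5) — p2 is true.
  6. (~p7 | ~p13) — ~p7 is true.
  7. (p9 | ~p13) — p9 is true.
  8. (p2 | p13) — p2 is true.
  9. (p7 | p1) — p1 is true.
  10. (p1 | p8) — p8 is true.
  11. (~p11 | p7) — ~p11 is true.
  12. (~p13 | p5) — ~p13 is true.
  13. (p3 | p1) — p1 is true.
  14. (p3 | ~p13) — p3 is true.
  15. (p8 | p3) — p8 is true.
  16. (p12 | p1) — p1 is true.
  17. (p2 | ~p1) — p2 is true.
  18. (p3 | ~p11) — p3 is true.
  19. (p12 | ~p10) — ~p10 is true.
  20. (~p6 | ~p2) — ~p6 is true.
  21. (~p4 | ~p1) — ~p4 is true.
  22. (~p4 | p11) — ~p4 is true.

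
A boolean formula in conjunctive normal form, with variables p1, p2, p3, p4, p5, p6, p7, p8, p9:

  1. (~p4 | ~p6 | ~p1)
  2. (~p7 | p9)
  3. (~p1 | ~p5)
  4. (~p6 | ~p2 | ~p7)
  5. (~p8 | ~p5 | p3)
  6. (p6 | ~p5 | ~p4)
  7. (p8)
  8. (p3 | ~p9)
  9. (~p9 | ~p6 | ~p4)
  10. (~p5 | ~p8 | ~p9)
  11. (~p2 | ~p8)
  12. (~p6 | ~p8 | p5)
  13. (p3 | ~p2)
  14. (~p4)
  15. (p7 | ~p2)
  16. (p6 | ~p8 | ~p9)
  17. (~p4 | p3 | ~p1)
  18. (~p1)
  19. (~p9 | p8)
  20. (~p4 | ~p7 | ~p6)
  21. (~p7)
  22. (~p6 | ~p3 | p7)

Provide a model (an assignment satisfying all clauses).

(p8) is a unit clause, so p8 = True.
Unit propagation: (~p2) forces p2 = False.
Unit propagation: (~p4) forces p4 = False.
Unit propagation: (~p1) forces p1 = False.
(~p7) is a unit clause, so p7 = False.
p9 occurs only negated in the remaining clauses — set p9 = False.
Set p3 = True and propagate.
  then p6 is forced to False.
p5 is now unconstrained; take p5 = False.
Check each clause:
  1. (~p4 | ~p1 | ~p6) — ~p6 is true.
  2. (~p7 | p9) — ~p7 is true.
  3. (~p1 | ~p5) — ~p5 is true.
  4. (~p2 | ~p7 | ~p6) — ~p7 is true.
  5. (p3 | ~p5 | ~p8) — p3 is true.
  6. (~p4 | ~p5 | p6) — ~p5 is true.
  7. (p8) — p8 is true.
  8. (~p9 | p3) — p3 is true.
  9. (~p4 | ~p9 | ~p6) — ~p6 is true.
  10. (~p5 | ~p9 | ~p8) — ~p5 is true.
  11. (~p8 | ~p2) — ~p2 is true.
  12. (p5 | ~p6 | ~p8) — ~p6 is true.
  13. (~p2 | p3) — p3 is true.
  14. (~p4) — ~p4 is true.
  15. (~p2 | p7) — ~p2 is true.
  16. (~p8 | p6 | ~p9) — ~p9 is true.
  17. (~p1 | ~p4 | p3) — p3 is true.
  18. (~p1) — ~p1 is true.
  19. (p8 | ~p9) — p8 is true.
  20. (~p6 | ~p4 | ~p7) — ~p7 is true.
  21. (~p7) — ~p7 is true.
  22. (~p6 | p7 | ~p3) — ~p6 is true.

p1 = F, p2 = F, p3 = T, p4 = F, p5 = F, p6 = F, p7 = F, p8 = T, p9 = F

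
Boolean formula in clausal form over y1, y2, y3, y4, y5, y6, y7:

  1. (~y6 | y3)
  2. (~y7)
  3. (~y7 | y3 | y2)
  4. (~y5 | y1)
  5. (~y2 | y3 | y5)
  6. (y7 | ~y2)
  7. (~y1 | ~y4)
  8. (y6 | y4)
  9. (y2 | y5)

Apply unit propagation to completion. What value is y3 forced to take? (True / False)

(~y7) stands alone — y7 = False.
(~y2 | y7): since y7 = False, the clause reduces to (~y2). y2 = False.
From (y2 | y5) and y2 = False: y5 = True.
From (~y5 | y1) and y5 = True: y1 = True.
(~y1 | ~y4) with y1 = True leaves only ~y4, so y4 = False.
(y6 | y4): since y4 = False, the clause reduces to (y6). y6 = True.
(~y6 | y3): since y6 = True, the clause reduces to (y3). y3 = True.

True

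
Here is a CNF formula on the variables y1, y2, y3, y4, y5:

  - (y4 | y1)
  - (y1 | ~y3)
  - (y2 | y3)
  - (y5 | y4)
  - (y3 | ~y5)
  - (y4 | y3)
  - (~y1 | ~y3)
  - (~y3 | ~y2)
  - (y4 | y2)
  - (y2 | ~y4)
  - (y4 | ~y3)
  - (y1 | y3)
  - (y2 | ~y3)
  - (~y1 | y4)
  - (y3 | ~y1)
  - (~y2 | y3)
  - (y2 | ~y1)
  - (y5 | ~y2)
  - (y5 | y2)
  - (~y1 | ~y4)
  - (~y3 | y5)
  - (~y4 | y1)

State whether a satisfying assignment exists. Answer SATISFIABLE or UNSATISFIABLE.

y3 = True:
  propagation gives y1=True; an empty clause results — contradiction.
y3 = False:
  propagation gives y2=True; an empty clause results — contradiction.
Every branch closes, so no satisfying assignment exists.

UNSATISFIABLE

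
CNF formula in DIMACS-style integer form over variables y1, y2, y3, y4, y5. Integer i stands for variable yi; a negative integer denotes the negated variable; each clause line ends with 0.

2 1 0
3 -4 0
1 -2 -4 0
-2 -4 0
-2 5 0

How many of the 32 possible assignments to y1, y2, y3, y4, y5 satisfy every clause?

Split on y2, then y4.
  y2=1, y4=1: a clause becomes empty — 0.
  y2=1, y4=0: remaining (y1,y3,y5) ∈ {(0,0,1); (0,1,1); (1,0,1); (1,1,1)} — 4.
  y2=0, y4=1: remaining (y1,y3,y5) ∈ {(1,1,0); (1,1,1)} — 2.
  y2=0, y4=0: remaining (y1,y3,y5) ∈ {(1,0,0); (1,0,1); (1,1,0); (1,1,1)} — 4.
Total: 0 + 4 + 2 + 4 = 10.

10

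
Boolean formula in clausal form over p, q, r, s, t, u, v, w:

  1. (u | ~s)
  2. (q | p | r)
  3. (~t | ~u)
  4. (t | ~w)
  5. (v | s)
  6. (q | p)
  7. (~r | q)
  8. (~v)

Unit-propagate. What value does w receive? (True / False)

(~v) is a unit clause: v = False.
From (v | s) and v = False: s = True.
(~s | u) with s = True leaves only u, so u = True.
(~t | ~u): since u = True, the clause reduces to (~t). t = False.
From (~w | t) and t = False: w = False.

False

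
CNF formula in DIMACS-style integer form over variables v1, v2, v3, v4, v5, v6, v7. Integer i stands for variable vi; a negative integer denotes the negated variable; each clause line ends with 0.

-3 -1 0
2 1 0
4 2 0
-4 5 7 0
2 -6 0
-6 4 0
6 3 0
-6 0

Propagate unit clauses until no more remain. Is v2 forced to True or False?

Unit clause (~v6) sets v6 = False.
(v3 | v6) with v6 = False leaves only v3, so v3 = True.
(~v1 | ~v3) with v3 = True leaves only ~v1, so v1 = False.
(v2 | v1) with v1 = False leaves only v2, so v2 = True.

True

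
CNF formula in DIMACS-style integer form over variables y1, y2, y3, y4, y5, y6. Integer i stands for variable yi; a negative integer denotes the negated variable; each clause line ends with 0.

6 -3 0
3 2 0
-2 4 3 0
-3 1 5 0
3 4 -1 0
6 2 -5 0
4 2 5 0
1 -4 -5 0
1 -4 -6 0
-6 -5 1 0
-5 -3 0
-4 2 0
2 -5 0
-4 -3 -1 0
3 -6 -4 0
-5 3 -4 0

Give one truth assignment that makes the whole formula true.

y1=T, y2=T, y3=F, y4=T, y5=F, y6=F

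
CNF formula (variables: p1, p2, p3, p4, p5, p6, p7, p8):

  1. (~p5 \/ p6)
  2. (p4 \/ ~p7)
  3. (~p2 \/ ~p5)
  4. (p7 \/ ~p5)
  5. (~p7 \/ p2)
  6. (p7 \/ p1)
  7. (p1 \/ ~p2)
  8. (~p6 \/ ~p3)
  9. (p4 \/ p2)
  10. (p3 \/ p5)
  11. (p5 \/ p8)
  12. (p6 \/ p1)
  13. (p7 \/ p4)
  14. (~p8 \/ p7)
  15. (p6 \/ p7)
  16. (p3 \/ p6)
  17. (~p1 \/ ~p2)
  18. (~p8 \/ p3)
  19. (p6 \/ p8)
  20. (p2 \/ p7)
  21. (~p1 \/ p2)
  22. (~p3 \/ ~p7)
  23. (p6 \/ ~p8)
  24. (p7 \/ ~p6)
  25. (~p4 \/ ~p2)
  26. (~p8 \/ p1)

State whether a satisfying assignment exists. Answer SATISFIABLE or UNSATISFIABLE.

p7 = True:
  propagation gives p4=True, p2=True; an empty clause results — contradiction.
p7 = False:
  propagation gives p5=False, p1=True, p3=True, p6=False; an empty clause results — contradiction.
Every branch closes, so no satisfying assignment exists.

UNSATISFIABLE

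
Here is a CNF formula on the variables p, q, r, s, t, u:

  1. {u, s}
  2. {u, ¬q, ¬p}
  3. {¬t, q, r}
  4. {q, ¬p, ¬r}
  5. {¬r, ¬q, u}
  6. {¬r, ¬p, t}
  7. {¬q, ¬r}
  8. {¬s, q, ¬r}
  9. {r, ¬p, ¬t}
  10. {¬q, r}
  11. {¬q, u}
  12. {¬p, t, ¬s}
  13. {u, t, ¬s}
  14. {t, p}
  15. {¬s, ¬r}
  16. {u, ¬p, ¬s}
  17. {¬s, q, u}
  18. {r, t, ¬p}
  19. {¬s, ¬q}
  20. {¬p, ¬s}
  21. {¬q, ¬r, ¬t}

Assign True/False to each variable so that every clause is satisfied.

p = False  q = False  r = True  s = False  t = True  u = True

Check each clause:
  1. {s, u} — u is true.
  2. {u, ¬q, ¬p} — ¬q is true.
  3. {q, ¬t, r} — r is true.
  4. {q, ¬p, ¬r} — ¬p is true.
  5. {¬q, u, ¬r} — u is true.
  6. {t, ¬p, ¬r} — t is true.
  7. {¬r, ¬q} — ¬q is true.
  8. {¬r, ¬s, q} — ¬s is true.
  9. {¬t, ¬p, r} — r is true.
  10. {r, ¬q} — r is true.
  11. {¬q, u} — u is true.
  12. {t, ¬s, ¬p} — ¬s is true.
  13. {t, ¬s, u} — ¬s is true.
  14. {p, t} — t is true.
  15. {¬s, ¬r} — ¬s is true.
  16. {u, ¬s, ¬p} — ¬s is true.
  17. {¬s, u, q} — ¬s is true.
  18. {¬p, r, t} — r is true.
  19. {¬q, ¬s} — ¬s is true.
  20. {¬p, ¬s} — ¬s is true.
  21. {¬t, ¬q, ¬r} — ¬q is true.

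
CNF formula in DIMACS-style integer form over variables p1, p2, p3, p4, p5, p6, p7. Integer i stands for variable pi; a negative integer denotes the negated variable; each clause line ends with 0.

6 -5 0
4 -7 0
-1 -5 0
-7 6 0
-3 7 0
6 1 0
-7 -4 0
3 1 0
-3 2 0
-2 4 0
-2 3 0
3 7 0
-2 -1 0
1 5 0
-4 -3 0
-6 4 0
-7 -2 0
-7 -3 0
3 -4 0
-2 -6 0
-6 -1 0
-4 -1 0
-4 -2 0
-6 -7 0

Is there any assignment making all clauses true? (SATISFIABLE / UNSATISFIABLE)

p3 = True:
  propagation gives p7=True; an empty clause results — contradiction.
p3 = False:
  propagation gives p1=True, p5=False, p2=False, p7=True; an empty clause results — contradiction.
Every branch closes, so no satisfying assignment exists.

UNSATISFIABLE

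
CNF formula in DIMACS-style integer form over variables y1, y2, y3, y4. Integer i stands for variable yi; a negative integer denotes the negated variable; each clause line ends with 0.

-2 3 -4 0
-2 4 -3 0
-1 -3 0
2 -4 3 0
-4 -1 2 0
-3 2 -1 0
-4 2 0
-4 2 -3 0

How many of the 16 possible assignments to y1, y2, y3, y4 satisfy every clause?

The models are:
  y1=F y2=F y3=F y4=F
  y1=F y2=F y3=T y4=F
  y1=F y2=T y3=F y4=F
  y1=F y2=T y3=T y4=T
  y1=T y2=F y3=F y4=F
  y1=T y2=T y3=F y4=F
That's 6 in total.

6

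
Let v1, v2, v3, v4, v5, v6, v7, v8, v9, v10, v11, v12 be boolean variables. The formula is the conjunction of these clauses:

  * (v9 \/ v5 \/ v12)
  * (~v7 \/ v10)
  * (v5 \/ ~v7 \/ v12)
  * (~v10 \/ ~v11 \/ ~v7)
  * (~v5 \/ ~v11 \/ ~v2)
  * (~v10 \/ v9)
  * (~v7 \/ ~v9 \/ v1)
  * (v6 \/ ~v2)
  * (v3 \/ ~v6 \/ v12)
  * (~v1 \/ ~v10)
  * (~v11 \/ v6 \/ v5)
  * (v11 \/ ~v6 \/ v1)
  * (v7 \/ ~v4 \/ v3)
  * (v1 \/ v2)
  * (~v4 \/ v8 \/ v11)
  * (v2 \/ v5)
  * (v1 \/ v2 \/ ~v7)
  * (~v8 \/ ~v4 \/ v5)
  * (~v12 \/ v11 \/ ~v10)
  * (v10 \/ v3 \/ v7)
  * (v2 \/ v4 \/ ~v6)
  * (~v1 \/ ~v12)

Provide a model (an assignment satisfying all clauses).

v1=1, v2=1, v3=1, v4=0, v5=0, v6=1, v7=0, v8=0, v9=1, v10=0, v11=1, v12=0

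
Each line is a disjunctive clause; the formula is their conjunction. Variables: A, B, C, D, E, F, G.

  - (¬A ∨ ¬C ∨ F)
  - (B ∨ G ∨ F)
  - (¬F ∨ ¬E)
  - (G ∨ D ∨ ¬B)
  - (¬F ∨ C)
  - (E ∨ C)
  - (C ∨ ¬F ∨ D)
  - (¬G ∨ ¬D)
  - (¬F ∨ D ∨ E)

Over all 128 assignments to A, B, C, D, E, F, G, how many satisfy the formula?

Case analysis on F and C:
  F=T, C=T: remaining (A,B,D,E,G) ∈ {(F,F,T,F,F); (F,T,T,F,F); (T,F,T,F,F); (T,T,T,F,F)} — 4.
  F=T, C=F: a clause becomes empty — 0.
  F=F, C=T: E free; 3 ways for (A,B,D,G) × 2^1 = 6.
  F=F, C=F: A free; 3 ways for (B,D,E,G) × 2^1 = 6.
Total: 4 + 0 + 6 + 6 = 16.

16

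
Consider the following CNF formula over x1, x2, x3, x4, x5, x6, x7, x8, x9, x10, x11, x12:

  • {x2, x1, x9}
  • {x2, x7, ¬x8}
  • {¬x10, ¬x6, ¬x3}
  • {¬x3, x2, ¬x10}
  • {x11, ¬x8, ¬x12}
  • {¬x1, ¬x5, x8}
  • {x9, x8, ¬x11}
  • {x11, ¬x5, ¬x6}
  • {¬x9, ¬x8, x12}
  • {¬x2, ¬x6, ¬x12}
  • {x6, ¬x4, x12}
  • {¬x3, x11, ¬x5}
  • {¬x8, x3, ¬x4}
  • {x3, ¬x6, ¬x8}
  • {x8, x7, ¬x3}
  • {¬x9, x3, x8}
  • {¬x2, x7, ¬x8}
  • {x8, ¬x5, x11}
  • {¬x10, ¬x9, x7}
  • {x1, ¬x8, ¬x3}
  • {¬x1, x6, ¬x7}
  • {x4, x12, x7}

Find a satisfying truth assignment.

Pure literal: x5 appears only negated; assign x5 = False.
x10 occurs only negated in the remaining clauses — set x10 = False.
Try x1 = False.
Set x2 = True and propagate.
The remaining clauses are satisfied by x3 = True, x4 = False, x6 = False, x7 = True, x8 = False, x9 = False, x11 = False, x12 = False.
Every clause has at least one true literal under this assignment.

x1=F  x2=T  x3=T  x4=F  x5=F  x6=F  x7=T  x8=F  x9=F  x10=F  x11=F  x12=F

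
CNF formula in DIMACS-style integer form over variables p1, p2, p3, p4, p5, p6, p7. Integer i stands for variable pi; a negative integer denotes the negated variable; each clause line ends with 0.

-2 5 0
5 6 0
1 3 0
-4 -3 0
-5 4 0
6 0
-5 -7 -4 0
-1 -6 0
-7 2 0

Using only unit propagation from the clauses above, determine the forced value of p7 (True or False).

False

Unit clause (p6) sets p6 = True.
(!p1 || !p6) with p6 = True leaves only !p1, so p1 = False.
(p1 || p3): since p1 = False, the clause reduces to (p3). p3 = True.
From (!p4 || !p3) and p3 = True: p4 = False.
From (!p5 || p4) and p4 = False: p5 = False.
In (!p2 || p5), p5 is now false; !p2 must hold, so p2 = False.
(!p7 || p2) with p2 = False leaves only !p7, so p7 = False.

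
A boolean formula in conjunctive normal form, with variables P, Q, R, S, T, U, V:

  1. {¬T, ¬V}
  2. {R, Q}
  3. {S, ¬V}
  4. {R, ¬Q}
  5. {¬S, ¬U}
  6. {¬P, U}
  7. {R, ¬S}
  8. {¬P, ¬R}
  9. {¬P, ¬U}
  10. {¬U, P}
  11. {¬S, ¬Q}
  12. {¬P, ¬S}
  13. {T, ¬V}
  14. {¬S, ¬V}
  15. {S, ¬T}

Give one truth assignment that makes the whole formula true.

P = F  Q = F  R = T  S = T  T = T  U = F  V = F

V occurs only negated in the remaining clauses — set V = False.
Set P = False and propagate.
  then U is forced to False.
Try Q = False.
  then R is forced to True.
Try S = True.
T is now unconstrained; take T = True.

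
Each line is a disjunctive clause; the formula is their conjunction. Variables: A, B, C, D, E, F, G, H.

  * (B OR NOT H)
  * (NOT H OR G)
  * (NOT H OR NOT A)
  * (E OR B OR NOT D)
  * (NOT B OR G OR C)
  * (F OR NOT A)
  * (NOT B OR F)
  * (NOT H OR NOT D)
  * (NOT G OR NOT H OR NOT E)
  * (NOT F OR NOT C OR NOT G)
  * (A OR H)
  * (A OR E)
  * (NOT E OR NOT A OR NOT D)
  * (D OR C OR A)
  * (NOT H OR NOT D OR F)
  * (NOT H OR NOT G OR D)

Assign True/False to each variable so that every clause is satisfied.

A=T, B=F, C=F, D=F, E=T, F=T, G=T, H=F

Check each clause:
  1. (B OR NOT H) — NOT H is true.
  2. (NOT H OR G) — NOT H is true.
  3. (NOT H OR NOT A) — NOT H is true.
  4. (E OR NOT D OR B) — NOT D is true.
  5. (G OR NOT B OR C) — NOT B is true.
  6. (F OR NOT A) — F is true.
  7. (NOT B OR F) — F is true.
  8. (NOT H OR NOT D) — NOT H is true.
  9. (NOT G OR NOT H OR NOT E) — NOT H is true.
  10. (NOT C OR NOT F OR NOT G) — NOT C is true.
  11. (H OR A) — A is true.
  12. (A OR E) — A is true.
  13. (NOT D OR NOT A OR NOT E) — NOT D is true.
  14. (A OR D OR C) — A is true.
  15. (NOT H OR NOT D OR F) — NOT H is true.
  16. (NOT H OR NOT G OR D) — NOT H is true.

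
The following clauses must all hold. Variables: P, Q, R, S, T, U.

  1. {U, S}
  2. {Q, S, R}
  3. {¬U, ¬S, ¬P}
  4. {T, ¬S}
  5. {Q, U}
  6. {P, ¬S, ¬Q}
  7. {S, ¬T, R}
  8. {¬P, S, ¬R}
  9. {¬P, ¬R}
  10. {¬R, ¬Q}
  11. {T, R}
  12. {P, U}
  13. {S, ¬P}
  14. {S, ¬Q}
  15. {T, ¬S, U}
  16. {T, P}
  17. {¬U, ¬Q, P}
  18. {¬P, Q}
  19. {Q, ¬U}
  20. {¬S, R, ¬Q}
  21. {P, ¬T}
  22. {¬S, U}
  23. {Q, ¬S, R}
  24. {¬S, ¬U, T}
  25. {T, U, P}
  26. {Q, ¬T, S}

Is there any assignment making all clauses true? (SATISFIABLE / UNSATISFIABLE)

UNSATISFIABLE

S = True:
  propagation gives T=True, P=True, U=False; an empty clause results — contradiction.
S = False:
  propagation gives U=True, P=False, Q=False; an empty clause results — contradiction.
Every branch closes, so no satisfying assignment exists.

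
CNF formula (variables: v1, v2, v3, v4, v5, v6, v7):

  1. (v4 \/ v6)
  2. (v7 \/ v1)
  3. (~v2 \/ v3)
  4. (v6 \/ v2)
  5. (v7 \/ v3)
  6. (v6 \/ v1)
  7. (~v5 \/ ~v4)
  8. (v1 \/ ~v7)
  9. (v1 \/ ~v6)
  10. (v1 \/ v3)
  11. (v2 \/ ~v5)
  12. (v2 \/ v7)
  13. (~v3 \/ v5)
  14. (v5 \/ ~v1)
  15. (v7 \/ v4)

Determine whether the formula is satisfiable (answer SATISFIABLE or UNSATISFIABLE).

SATISFIABLE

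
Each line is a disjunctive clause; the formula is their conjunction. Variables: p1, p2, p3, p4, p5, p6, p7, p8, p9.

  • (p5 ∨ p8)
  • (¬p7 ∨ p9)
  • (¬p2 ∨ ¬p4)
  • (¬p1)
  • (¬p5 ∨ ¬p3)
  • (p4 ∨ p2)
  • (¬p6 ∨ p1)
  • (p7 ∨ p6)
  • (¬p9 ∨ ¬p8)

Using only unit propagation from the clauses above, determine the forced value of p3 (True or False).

(¬p1) is a unit clause: p1 = False.
(¬p6 ∨ p1) with p1 = False leaves only ¬p6, so p6 = False.
From (p6 ∨ p7) and p6 = False: p7 = True.
(¬p7 ∨ p9): since p7 = True, the clause reduces to (p9). p9 = True.
From (¬p8 ∨ ¬p9) and p9 = True: p8 = False.
(p5 ∨ p8): since p8 = False, the clause reduces to (p5). p5 = True.
(¬p5 ∨ ¬p3) with p5 = True leaves only ¬p3, so p3 = False.

False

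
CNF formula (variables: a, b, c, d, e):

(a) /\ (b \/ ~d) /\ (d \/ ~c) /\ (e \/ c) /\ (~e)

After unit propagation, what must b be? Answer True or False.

True

(a) stands alone — a = True.
(~e) stands alone — e = False.
(c \/ e) with e = False leaves only c, so c = True.
(~c \/ d) with c = True leaves only d, so d = True.
From (~d \/ b) and d = True: b = True.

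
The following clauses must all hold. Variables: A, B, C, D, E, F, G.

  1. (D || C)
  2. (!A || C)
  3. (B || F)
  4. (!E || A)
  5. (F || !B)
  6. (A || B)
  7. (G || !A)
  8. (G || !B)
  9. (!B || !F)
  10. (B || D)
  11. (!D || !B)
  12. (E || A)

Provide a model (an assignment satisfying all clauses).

A=1, B=0, C=1, D=1, E=0, F=1, G=1

C occurs only positively in the remaining clauses — set C = True.
Pure literal: G appears only positively; assign G = True.
Branch on A: take A = True.
Try B = False.
  then F is forced to True.
  then D is forced to True.
E is now unconstrained; take E = False.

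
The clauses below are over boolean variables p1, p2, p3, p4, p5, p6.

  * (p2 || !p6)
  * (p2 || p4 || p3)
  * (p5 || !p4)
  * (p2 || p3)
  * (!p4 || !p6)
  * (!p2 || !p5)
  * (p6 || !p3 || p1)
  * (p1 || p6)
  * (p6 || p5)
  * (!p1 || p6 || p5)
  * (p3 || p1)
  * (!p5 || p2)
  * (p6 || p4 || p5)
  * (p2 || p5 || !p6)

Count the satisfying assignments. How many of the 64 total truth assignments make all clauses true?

Satisfying assignments:
  p1=F p2=T p3=T p4=F p5=F p6=T
  p1=T p2=T p3=F p4=F p5=F p6=T
  p1=T p2=T p3=T p4=F p5=F p6=T
Count: 3.

3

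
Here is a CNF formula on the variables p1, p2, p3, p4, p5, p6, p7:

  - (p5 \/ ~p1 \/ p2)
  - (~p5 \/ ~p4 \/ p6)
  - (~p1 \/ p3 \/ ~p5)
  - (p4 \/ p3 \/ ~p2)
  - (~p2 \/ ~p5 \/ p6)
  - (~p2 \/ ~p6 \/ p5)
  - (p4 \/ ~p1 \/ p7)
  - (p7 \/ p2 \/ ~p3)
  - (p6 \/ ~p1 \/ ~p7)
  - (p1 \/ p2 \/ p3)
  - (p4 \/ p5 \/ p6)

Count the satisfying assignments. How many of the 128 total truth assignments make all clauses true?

23

Split on p2, then p5.
  p2=1, p5=1: 9 of the 32 assignments to (p1,p3,p4,p6,p7) work.
  p2=1, p5=0: p3 free; 3 ways for (p1,p4,p6,p7) × 2^1 = 6.
  p2=0, p5=1: 5 of the 32 assignments to (p1,p3,p4,p6,p7) work.
  p2=0, p5=0: remaining (p1,p3,p4,p6,p7) ∈ {(0,1,0,1,1); (0,1,1,0,1); (0,1,1,1,1)} — 3.
Total: 9 + 6 + 5 + 3 = 23.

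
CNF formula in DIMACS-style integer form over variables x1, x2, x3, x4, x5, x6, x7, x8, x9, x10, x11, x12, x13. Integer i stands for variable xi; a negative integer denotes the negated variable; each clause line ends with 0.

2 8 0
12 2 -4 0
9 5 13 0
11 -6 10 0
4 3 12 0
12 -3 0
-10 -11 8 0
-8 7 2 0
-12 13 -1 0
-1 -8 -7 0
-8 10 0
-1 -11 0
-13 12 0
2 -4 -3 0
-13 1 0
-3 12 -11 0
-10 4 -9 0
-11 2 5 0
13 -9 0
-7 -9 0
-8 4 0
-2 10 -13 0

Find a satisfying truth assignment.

x1 = T  x2 = T  x3 = F  x4 = F  x5 = F  x6 = F  x7 = T  x8 = F  x9 = F  x10 = T  x11 = F  x12 = T  x13 = T

Check each clause:
  1. (x8 | x2) — x2 is true.
  2. (~x4 | x2 | x12) — x2 is true.
  3. (x9 | x5 | x13) — x13 is true.
  4. (x11 | ~x6 | x10) — ~x6 is true.
  5. (x4 | x3 | x12) — x12 is true.
  6. (x12 | ~x3) — x12 is true.
  7. (~x11 | x8 | ~x10) — ~x11 is true.
  8. (x7 | x2 | ~x8) — ~x8 is true.
  9. (x13 | ~x1 | ~x12) — x13 is true.
  10. (~x8 | ~x7 | ~x1) — ~x8 is true.
  11. (~x8 | x10) — ~x8 is true.
  12. (~x1 | ~x11) — ~x11 is true.
  13. (~x13 | x12) — x12 is true.
  14. (x2 | ~x4 | ~x3) — x2 is true.
  15. (~x13 | x1) — x1 is true.
  16. (~x11 | ~x3 | x12) — ~x11 is true.
  17. (~x9 | ~x10 | x4) — ~x9 is true.
  18. (x2 | x5 | ~x11) — ~x11 is true.
  19. (x13 | ~x9) — x13 is true.
  20. (~x7 | ~x9) — ~x9 is true.
  21. (~x8 | x4) — ~x8 is true.
  22. (x10 | ~x2 | ~x13) — x10 is true.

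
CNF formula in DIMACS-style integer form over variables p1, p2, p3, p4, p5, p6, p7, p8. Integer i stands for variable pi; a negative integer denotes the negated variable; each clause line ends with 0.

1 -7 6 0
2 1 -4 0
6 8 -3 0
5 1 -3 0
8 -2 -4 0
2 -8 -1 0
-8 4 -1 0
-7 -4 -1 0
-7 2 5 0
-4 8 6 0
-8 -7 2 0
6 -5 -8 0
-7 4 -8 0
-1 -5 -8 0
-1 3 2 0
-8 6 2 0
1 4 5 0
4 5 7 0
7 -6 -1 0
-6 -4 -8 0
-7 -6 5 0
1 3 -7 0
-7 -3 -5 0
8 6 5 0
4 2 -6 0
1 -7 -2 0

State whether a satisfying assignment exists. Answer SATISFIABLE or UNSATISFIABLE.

SATISFIABLE

Try p1 = False.
Try p2 = True.
  then p7 is forced to False.
Try p3 = False.
For the remaining variables, p4 = False, p5 = True, p6 = True, p8 = True works.
So p1 = False, p2 = True, p3 = False, p4 = False, p5 = True, p6 = True, p7 = False, p8 = True is a satisfying assignment.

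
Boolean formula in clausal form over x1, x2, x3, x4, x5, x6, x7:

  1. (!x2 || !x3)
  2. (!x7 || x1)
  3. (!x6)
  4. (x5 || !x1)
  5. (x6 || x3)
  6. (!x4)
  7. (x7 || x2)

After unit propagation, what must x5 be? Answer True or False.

True

(!x6) is a unit clause: x6 = False.
(x6 || x3) with x6 = False leaves only x3, so x3 = True.
In (!x2 || !x3), !x3 is now false; !x2 must hold, so x2 = False.
Unit clause (!x4) sets x4 = False.
From (x2 || x7) and x2 = False: x7 = True.
(!x7 || x1) with x7 = True leaves only x1, so x1 = True.
From (x5 || !x1) and x1 = True: x5 = True.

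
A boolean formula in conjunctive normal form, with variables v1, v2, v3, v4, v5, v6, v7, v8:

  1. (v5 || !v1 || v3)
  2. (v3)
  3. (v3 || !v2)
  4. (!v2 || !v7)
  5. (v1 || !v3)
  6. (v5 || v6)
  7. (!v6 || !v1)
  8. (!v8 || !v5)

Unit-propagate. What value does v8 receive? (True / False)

False

(v3) is a unit clause: v3 = True.
(v1 || !v3): since v3 = True, the clause reduces to (v1). v1 = True.
(!v1 || !v6): since v1 = True, the clause reduces to (!v6). v6 = False.
In (v6 || v5), v6 is now false; v5 must hold, so v5 = True.
(!v8 || !v5) with v5 = True leaves only !v8, so v8 = False.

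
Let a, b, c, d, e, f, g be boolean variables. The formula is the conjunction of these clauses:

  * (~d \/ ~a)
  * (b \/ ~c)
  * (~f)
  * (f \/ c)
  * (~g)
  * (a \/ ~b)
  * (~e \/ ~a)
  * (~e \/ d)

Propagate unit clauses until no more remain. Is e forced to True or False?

(~f) stands alone — f = False.
(c \/ f) with f = False leaves only c, so c = True.
(b \/ ~c) with c = True leaves only b, so b = True.
(~g) is a unit clause: g = False.
(~b \/ a): since b = True, the clause reduces to (a). a = True.
(~d \/ ~a) with a = True leaves only ~d, so d = False.
From (~a \/ ~e) and a = True: e = False.

False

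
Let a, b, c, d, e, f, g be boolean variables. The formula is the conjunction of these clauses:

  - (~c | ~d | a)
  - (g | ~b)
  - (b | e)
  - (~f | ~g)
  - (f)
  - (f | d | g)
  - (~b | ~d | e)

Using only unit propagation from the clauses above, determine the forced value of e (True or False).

True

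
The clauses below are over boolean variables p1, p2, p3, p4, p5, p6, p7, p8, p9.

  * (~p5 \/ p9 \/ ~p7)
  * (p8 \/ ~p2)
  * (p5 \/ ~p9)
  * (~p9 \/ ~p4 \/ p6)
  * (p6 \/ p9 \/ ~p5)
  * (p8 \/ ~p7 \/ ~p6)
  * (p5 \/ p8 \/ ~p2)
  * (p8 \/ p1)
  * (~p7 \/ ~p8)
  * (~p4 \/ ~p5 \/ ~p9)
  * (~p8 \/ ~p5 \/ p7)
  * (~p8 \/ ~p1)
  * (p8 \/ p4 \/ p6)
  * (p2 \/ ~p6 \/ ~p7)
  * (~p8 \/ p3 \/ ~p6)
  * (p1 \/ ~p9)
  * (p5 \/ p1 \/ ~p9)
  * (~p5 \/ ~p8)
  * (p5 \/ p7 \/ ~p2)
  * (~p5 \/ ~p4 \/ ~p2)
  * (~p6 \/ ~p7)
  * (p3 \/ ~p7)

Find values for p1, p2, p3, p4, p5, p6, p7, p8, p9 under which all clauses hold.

p1=F, p2=F, p3=T, p4=T, p5=F, p6=F, p7=F, p8=T, p9=F

Pure literal: p3 appears only positively; assign p3 = True.
Try p1 = False.
  then p8 is forced to True.
  then p7 is forced to False.
  then p5 is forced to False.
  then p9 is forced to False.
  then p2 is forced to False.
p4, p6 are now unconstrained; take p4 = True, p6 = False.
Check each clause:
  1. (~p5 \/ p9 \/ ~p7) — ~p5 is true.
  2. (p8 \/ ~p2) — p8 is true.
  3. (p5 \/ ~p9) — ~p9 is true.
  4. (~p9 \/ ~p4 \/ p6) — ~p9 is true.
  5. (p6 \/ p9 \/ ~p5) — ~p5 is true.
  6. (p8 \/ ~p7 \/ ~p6) — p8 is true.
  7. (p5 \/ ~p2 \/ p8) — p8 is true.
  8. (p1 \/ p8) — p8 is true.
  9. (~p7 \/ ~p8) — ~p7 is true.
  10. (~p5 \/ ~p4 \/ ~p9) — ~p5 is true.
  11. (~p8 \/ ~p5 \/ p7) — ~p5 is true.
  12. (~p1 \/ ~p8) — ~p1 is true.
  13. (p6 \/ p4 \/ p8) — p8 is true.
  14. (~p6 \/ p2 \/ ~p7) — ~p7 is true.
  15. (~p6 \/ ~p8 \/ p3) — ~p6 is true.
  16. (~p9 \/ p1) — ~p9 is true.
  17. (p1 \/ ~p9 \/ p5) — ~p9 is true.
  18. (~p8 \/ ~p5) — ~p5 is true.
  19. (p7 \/ ~p2 \/ p5) — ~p2 is true.
  20. (~p2 \/ ~p4 \/ ~p5) — ~p5 is true.
  21. (~p6 \/ ~p7) — ~p7 is true.
  22. (p3 \/ ~p7) — ~p7 is true.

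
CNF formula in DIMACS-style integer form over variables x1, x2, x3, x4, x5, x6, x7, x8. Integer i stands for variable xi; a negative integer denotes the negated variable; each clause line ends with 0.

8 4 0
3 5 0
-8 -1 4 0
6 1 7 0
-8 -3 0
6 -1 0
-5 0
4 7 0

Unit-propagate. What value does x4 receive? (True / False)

Unit clause (¬x5) sets x5 = False.
(x5 ∨ x3) with x5 = False leaves only x3, so x3 = True.
(¬x8 ∨ ¬x3): since x3 = True, the clause reduces to (¬x8). x8 = False.
(x8 ∨ x4) with x8 = False leaves only x4, so x4 = True.

True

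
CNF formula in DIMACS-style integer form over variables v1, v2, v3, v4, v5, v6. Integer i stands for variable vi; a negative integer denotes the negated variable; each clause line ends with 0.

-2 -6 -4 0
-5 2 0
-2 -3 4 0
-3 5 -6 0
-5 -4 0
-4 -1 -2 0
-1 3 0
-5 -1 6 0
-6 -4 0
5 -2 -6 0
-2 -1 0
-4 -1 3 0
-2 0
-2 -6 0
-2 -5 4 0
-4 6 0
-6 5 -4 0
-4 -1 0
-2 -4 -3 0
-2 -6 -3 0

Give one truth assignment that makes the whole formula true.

Unit propagation: (~v2) forces v2 = False.
(~v5) is a unit clause, so v5 = False.
Pure literal: v4 appears only negated; assign v4 = False.
Try v1 = True.
  then v3 is forced to True.
  then v6 is forced to False.

v1 = True, v2 = False, v3 = True, v4 = False, v5 = False, v6 = False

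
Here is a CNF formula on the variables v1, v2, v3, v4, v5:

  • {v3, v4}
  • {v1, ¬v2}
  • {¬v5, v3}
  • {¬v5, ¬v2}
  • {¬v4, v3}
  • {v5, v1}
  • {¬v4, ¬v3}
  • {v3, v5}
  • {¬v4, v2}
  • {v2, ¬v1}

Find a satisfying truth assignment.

Branch on v1: take v1 = True.
  then v2 is forced to True.
  then v5 is forced to False.
  then v3 is forced to True.
  then v4 is forced to False.
Check each clause:
  1. {v3, v4} — v3 is true.
  2. {v1, ¬v2} — v1 is true.
  3. {v3, ¬v5} — v3 is true.
  4. {¬v5, ¬v2} — ¬v5 is true.
  5. {v3, ¬v4} — v3 is true.
  6. {v1, v5} — v1 is true.
  7. {¬v4, ¬v3} — ¬v4 is true.
  8. {v5, v3} — v3 is true.
  9. {¬v4, v2} — v2 is true.
  10. {¬v1, v2} — v2 is true.

v1=T, v2=T, v3=T, v4=F, v5=F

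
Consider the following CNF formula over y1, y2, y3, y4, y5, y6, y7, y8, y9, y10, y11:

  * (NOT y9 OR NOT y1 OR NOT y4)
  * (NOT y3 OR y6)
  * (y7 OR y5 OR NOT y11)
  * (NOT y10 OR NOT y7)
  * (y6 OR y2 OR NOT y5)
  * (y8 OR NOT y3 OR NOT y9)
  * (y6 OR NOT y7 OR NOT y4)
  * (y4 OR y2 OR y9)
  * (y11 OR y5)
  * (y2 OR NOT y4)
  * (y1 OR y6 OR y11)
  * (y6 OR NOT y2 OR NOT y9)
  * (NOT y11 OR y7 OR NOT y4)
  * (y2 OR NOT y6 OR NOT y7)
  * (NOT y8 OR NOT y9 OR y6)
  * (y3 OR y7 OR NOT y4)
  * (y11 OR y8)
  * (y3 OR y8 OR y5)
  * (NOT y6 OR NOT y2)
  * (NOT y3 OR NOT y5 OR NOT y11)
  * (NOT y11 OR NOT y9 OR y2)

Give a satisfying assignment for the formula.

y1=True, y2=True, y3=False, y4=False, y5=False, y6=False, y7=True, y8=True, y9=False, y10=False, y11=True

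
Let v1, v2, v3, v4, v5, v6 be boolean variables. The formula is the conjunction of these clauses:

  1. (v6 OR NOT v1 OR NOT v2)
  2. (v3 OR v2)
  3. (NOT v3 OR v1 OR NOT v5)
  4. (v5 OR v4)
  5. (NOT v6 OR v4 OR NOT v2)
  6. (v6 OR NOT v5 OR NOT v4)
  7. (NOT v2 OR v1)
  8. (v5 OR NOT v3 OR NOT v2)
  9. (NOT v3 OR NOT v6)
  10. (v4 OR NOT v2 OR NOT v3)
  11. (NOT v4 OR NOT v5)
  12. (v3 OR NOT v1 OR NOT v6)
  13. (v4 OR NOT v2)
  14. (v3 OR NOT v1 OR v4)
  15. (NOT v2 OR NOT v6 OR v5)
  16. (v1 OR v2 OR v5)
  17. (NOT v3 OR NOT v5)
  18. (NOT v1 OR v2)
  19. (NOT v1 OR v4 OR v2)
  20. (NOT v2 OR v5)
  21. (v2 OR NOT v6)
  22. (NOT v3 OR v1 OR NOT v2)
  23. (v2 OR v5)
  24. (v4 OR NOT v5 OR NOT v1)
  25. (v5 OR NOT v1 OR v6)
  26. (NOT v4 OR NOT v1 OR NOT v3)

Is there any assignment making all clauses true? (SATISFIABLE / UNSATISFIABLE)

UNSATISFIABLE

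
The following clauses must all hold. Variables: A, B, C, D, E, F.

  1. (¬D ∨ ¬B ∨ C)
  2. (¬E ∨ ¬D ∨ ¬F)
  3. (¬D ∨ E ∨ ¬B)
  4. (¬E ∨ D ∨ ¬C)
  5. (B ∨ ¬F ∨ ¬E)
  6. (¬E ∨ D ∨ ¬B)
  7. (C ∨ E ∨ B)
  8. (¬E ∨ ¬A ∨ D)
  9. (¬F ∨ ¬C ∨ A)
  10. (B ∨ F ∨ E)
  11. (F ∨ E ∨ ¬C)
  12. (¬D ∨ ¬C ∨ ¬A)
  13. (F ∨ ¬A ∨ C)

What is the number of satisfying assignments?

9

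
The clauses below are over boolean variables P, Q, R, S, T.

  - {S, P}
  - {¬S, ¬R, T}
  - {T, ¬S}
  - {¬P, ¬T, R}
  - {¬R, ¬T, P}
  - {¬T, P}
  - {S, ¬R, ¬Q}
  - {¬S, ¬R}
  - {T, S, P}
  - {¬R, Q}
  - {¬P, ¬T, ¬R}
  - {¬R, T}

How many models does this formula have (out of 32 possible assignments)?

2

The models are:
  P=T Q=F R=F S=F T=F
  P=T Q=T R=F S=F T=F
That's 2 in total.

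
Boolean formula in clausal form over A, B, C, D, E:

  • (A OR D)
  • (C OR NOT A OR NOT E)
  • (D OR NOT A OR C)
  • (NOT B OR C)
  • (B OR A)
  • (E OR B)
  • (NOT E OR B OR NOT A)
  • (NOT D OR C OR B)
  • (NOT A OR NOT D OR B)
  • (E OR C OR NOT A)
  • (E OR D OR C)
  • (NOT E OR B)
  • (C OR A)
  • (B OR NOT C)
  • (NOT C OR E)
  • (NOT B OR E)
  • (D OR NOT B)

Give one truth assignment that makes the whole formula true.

A=0  B=1  C=1  D=1  E=1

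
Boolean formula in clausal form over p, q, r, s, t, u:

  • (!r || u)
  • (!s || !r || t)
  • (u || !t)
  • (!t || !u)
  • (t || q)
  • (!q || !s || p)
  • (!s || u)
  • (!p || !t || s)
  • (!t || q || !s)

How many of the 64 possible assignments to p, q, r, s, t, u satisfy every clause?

Case analysis on t and s:
  t=T, s=T: a clause becomes empty — 0.
  t=T, s=F: a clause becomes empty — 0.
  t=F, s=T: remaining (p,q,r,u) ∈ {(T,T,F,T)} — 1.
  t=F, s=F: p free; 3 ways for (q,r,u) × 2^1 = 6.
Total: 0 + 0 + 1 + 6 = 7.

7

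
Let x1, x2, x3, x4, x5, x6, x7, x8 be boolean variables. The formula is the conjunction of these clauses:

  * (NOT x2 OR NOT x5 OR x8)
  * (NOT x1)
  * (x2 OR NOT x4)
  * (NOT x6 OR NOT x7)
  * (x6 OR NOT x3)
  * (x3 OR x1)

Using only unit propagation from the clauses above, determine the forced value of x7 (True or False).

Unit clause (NOT x1) sets x1 = False.
From (x3 OR x1) and x1 = False: x3 = True.
(NOT x3 OR x6): since x3 = True, the clause reduces to (x6). x6 = True.
(NOT x7 OR NOT x6): since x6 = True, the clause reduces to (NOT x7). x7 = False.

False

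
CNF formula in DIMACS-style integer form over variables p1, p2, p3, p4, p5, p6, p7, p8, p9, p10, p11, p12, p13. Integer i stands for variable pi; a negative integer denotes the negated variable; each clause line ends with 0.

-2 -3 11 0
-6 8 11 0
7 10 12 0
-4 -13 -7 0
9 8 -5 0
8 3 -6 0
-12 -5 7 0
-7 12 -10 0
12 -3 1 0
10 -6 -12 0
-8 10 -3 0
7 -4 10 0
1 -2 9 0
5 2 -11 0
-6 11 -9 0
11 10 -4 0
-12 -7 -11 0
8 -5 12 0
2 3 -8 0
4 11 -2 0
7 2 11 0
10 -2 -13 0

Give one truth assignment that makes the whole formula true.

p1 = True, p2 = True, p3 = False, p4 = True, p5 = False, p6 = False, p7 = False, p8 = False, p9 = True, p10 = True, p11 = True, p12 = True, p13 = False

Check each clause:
  1. (p11 | ~p3 | ~p2) — p11 is true.
  2. (~p6 | p8 | p11) — ~p6 is true.
  3. (p7 | p10 | p12) — p10 is true.
  4. (~p7 | ~p13 | ~p4) — ~p7 is true.
  5. (p9 | ~p5 | p8) — p9 is true.
  6. (~p6 | p3 | p8) — ~p6 is true.
  7. (~p12 | p7 | ~p5) — ~p5 is true.
  8. (~p7 | ~p10 | p12) — ~p7 is true.
  9. (p12 | ~p3 | p1) — p1 is true.
  10. (~p6 | p10 | ~p12) — ~p6 is true.
  11. (~p3 | p10 | ~p8) — ~p8 is true.
  12. (~p4 | p10 | p7) — p10 is true.
  13. (p1 | ~p2 | p9) — p1 is true.
  14. (p2 | p5 | ~p11) — p2 is true.
  15. (~p6 | p11 | ~p9) — ~p6 is true.
  16. (~p4 | p10 | p11) — p10 is true.
  17. (~p12 | ~p7 | ~p11) — ~p7 is true.
  18. (p12 | ~p5 | p8) — ~p5 is true.
  19. (~p8 | p2 | p3) — ~p8 is true.
  20. (p4 | p11 | ~p2) — p11 is true.
  21. (p2 | p7 | p11) — p2 is true.
  22. (~p2 | p10 | ~p13) — p10 is true.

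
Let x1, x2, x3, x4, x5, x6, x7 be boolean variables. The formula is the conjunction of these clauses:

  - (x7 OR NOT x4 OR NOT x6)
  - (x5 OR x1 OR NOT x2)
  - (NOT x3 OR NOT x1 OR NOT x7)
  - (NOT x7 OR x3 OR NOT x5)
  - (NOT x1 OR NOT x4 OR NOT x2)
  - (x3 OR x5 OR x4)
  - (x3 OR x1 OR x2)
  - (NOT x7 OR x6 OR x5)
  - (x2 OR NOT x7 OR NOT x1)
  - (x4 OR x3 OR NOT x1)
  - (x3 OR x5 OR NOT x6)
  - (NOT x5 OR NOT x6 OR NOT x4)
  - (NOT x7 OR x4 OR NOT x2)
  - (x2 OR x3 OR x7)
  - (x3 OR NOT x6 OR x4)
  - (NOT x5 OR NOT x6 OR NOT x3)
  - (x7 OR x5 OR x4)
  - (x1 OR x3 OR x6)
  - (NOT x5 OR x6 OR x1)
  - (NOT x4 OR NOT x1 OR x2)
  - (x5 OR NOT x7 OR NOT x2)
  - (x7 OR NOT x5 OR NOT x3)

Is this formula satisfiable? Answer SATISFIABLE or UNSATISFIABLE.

SATISFIABLE

Set x1 = False and propagate.
Set x2 = False and propagate.
  then x3 is forced to True.
Branch on x4: take x4 = True.
For the remaining variables, x5 = False, x6 = True, x7 = True works.
Every clause has at least one true literal under this assignment.
So x1=False, x2=False, x3=True, x4=True, x5=False, x6=True, x7=True is a satisfying assignment.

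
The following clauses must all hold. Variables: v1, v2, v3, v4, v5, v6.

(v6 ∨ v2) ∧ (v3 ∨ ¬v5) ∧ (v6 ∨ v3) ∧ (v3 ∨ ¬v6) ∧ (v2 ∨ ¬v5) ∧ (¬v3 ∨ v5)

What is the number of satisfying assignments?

Satisfying assignments:
  v1=0 v2=1 v3=1 v4=0 v5=1 v6=0
  v1=0 v2=1 v3=1 v4=0 v5=1 v6=1
  v1=0 v2=1 v3=1 v4=1 v5=1 v6=0
  v1=0 v2=1 v3=1 v4=1 v5=1 v6=1
  v1=1 v2=1 v3=1 v4=0 v5=1 v6=0
  v1=1 v2=1 v3=1 v4=0 v5=1 v6=1
  v1=1 v2=1 v3=1 v4=1 v5=1 v6=0
  v1=1 v2=1 v3=1 v4=1 v5=1 v6=1
Count: 8.

8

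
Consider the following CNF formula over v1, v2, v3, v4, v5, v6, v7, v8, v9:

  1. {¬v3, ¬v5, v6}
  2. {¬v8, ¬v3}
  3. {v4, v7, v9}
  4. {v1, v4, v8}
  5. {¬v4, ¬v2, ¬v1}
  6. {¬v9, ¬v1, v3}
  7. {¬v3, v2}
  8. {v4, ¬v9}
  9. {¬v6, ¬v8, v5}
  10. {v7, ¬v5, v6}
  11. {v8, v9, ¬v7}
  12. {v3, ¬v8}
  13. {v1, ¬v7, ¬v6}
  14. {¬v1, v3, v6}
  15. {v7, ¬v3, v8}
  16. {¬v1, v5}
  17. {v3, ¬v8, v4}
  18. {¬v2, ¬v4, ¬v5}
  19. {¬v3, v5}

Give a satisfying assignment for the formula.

v1=F  v2=T  v3=F  v4=T  v5=F  v6=T  v7=F  v8=F  v9=F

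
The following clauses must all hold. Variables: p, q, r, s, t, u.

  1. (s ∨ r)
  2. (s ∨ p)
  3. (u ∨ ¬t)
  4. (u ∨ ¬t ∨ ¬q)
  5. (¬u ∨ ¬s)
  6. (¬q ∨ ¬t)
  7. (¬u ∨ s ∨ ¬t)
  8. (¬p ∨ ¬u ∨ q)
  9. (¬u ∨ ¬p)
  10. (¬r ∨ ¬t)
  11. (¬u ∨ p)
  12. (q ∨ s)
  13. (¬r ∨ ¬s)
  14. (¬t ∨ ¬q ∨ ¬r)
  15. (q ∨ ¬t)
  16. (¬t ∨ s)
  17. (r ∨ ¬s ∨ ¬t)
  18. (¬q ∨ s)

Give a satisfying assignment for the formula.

Pure literal: t appears only negated; assign t = False.
Set p = True and propagate.
  then u is forced to False.
Try q = True.
  then s is forced to True.
  then r is forced to False.

p=True, q=True, r=False, s=True, t=False, u=False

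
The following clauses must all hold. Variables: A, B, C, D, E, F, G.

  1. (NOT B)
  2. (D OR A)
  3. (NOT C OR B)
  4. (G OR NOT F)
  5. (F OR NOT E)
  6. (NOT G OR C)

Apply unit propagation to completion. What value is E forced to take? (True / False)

Unit clause (NOT B) sets B = False.
(NOT C OR B) with B = False leaves only NOT C, so C = False.
(NOT G OR C) with C = False leaves only NOT G, so G = False.
(G OR NOT F): since G = False, the clause reduces to (NOT F). F = False.
(NOT E OR F) with F = False leaves only NOT E, so E = False.

False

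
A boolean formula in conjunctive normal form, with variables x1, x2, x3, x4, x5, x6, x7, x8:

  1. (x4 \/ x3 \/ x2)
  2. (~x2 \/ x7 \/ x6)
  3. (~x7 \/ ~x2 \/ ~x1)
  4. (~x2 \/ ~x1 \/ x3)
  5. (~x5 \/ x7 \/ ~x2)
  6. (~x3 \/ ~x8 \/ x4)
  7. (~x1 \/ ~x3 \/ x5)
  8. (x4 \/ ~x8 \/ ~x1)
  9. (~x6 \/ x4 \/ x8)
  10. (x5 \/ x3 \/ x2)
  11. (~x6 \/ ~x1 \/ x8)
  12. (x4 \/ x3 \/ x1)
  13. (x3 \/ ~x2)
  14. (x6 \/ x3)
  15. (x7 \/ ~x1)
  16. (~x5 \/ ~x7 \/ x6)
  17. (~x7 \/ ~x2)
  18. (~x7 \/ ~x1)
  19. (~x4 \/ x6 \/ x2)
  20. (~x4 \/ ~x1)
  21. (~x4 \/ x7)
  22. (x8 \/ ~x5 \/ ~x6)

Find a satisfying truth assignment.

x1=False, x2=False, x3=True, x4=False, x5=False, x6=False, x7=False, x8=False

Check each clause:
  1. (x2 \/ x4 \/ x3) — x3 is true.
  2. (x7 \/ ~x2 \/ x6) — ~x2 is true.
  3. (~x2 \/ ~x1 \/ ~x7) — ~x7 is true.
  4. (x3 \/ ~x1 \/ ~x2) — x3 is true.
  5. (x7 \/ ~x2 \/ ~x5) — ~x5 is true.
  6. (x4 \/ ~x3 \/ ~x8) — ~x8 is true.
  7. (~x1 \/ ~x3 \/ x5) — ~x1 is true.
  8. (~x8 \/ ~x1 \/ x4) — ~x8 is true.
  9. (x4 \/ ~x6 \/ x8) — ~x6 is true.
  10. (x5 \/ x2 \/ x3) — x3 is true.
  11. (x8 \/ ~x6 \/ ~x1) — ~x6 is true.
  12. (x4 \/ x1 \/ x3) — x3 is true.
  13. (x3 \/ ~x2) — x3 is true.
  14. (x3 \/ x6) — x3 is true.
  15. (~x1 \/ x7) — ~x1 is true.
  16. (~x5 \/ x6 \/ ~x7) — ~x7 is true.
  17. (~x7 \/ ~x2) — ~x7 is true.
  18. (~x1 \/ ~x7) — ~x7 is true.
  19. (x2 \/ ~x4 \/ x6) — ~x4 is true.
  20. (~x1 \/ ~x4) — ~x4 is true.
  21. (~x4 \/ x7) — ~x4 is true.
  22. (x8 \/ ~x6 \/ ~x5) — ~x6 is true.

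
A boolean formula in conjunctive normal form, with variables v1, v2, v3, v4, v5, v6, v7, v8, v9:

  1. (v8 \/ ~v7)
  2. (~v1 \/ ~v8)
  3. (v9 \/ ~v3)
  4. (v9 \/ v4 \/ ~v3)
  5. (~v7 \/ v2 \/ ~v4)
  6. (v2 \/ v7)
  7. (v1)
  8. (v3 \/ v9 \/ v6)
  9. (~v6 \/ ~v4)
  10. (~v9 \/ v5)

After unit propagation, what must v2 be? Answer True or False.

True

Unit clause (v1) sets v1 = True.
In (~v1 \/ ~v8), ~v1 is now false; ~v8 must hold, so v8 = False.
From (~v7 \/ v8) and v8 = False: v7 = False.
From (v2 \/ v7) and v7 = False: v2 = True.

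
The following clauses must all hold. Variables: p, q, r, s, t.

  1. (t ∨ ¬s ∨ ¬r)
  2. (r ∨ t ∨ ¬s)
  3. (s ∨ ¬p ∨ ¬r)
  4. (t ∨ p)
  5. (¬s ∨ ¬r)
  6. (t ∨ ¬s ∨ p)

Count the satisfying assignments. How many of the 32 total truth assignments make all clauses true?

12

Split on s, then r.
  s=T, r=T: a clause becomes empty — 0.
  s=T, r=F: remaining (p,q,t) ∈ {(F,F,T); (F,T,T); (T,F,T); (T,T,T)} — 4.
  s=F, r=T: remaining (p,q,t) ∈ {(F,F,T); (F,T,T)} — 2.
  s=F, r=F: q free; 3 ways for (p,t) × 2^1 = 6.
Total: 0 + 4 + 2 + 6 = 12.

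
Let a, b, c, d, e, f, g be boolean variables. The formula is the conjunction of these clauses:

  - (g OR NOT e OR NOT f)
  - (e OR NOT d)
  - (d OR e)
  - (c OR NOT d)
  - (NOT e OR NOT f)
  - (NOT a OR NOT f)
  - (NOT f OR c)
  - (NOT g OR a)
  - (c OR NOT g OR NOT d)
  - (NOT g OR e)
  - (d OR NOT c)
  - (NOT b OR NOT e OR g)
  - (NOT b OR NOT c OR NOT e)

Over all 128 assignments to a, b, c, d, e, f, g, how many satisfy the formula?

7

Case analysis on e and c:
  e=T, c=T: remaining (a,b,d,f,g) ∈ {(F,F,T,F,F); (T,F,T,F,F); (T,F,T,F,T)} — 3.
  e=T, c=F: remaining (a,b,d,f,g) ∈ {(F,F,F,F,F); (T,F,F,F,F); (T,F,F,F,T); (T,T,F,F,T)} — 4.
  e=F, c=T: a clause becomes empty — 0.
  e=F, c=F: a clause becomes empty — 0.
Total: 3 + 4 + 0 + 0 = 7.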